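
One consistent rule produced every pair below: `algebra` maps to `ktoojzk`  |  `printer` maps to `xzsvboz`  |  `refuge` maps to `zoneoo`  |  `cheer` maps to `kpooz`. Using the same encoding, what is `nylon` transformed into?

The shift depends on letter class: consonant l→t is +8, but vowel a→k is +10. The rule splits by letter class: vowels +10, consonants +8.
On nylon: n(cons)+8=v, y(cons)+8=g, l(cons)+8=t, o(vowel)+10=y, n(cons)+8=v.

vgtyv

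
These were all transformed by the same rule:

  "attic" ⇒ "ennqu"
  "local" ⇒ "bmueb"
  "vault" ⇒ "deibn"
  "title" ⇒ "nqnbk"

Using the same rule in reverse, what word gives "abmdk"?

glove

Each letter's alphabet position (a=0..z=25) is mapped through 21·x+4 mod 26 — an affine cipher.
Reversing it on abmdk: a(0)→5·(0−4)≡6=g; b(1)→5·(1−4)≡11=l; m(12)→5·(12−4)≡14=o; d(3)→5·(3−4)≡21=v; k(10)→5·(10−4)≡4=e (all mod 26).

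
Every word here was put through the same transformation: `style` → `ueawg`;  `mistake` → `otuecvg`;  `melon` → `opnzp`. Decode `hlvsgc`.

Shifts by position in style: pos 0: s→u (+2), pos 1: t→e (+11), pos 2: y→a (+2), pos 3: l→w (+11) — repeating every 2. A repeating key of period 2 is used — shifts +2, +11 over and over.
Reversing it on hlvsgc: h−2=f, l−11=a, v−2=t, s−11=h, g−2=e, c−11=r.

father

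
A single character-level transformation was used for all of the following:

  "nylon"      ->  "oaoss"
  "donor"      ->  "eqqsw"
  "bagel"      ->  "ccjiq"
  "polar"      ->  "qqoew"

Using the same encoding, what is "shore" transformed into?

In nylon: n→o is +1, y→a is +2, l→o is +3, o→s is +4 — the shift increases by 1 each position. The shift increases by 1 at each position, starting from +1: 1, 2, 3, ….
For shore: s+1=t, h+2=j, o+3=r, r+4=v, e+5=j.

tjrvj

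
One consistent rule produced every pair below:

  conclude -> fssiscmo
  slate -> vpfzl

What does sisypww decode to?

pension

In conclude: c→f is +3, o→s is +4, n→s is +5, c→i is +6 — the shift increases by 1 each position. The shift increases by 1 at each position, starting from +3: 3, 4, 5, ….
Undoing it on sisypww: s−3=p, i−4=e, s−5=n, y−6=s, p−7=i, w−8=o, w−9=n.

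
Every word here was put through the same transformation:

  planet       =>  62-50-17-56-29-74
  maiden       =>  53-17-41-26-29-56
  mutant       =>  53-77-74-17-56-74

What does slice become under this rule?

p(#16)→62 and l(#12)→50: differences scale by 3, so n = 3·pos + 14. The formula is n = 3×(alphabet index, a=1) + 14.
Applying it to slice: s=19→71, l=12→50, i=9→41, c=3→23, e=5→29.

71-50-41-23-29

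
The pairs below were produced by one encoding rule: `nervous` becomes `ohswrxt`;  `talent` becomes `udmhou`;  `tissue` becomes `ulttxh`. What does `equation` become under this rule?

The shift depends on letter class: consonant n→o is +1, but vowel e→h is +3. The rule splits by letter class: vowels +3, consonants +1.
For equation: e(vowel)+3=h, q(cons)+1=r, u(vowel)+3=x, a(vowel)+3=d, t(cons)+1=u, i(vowel)+3=l, o(vowel)+3=r, n(cons)+1=o.

hrxdulro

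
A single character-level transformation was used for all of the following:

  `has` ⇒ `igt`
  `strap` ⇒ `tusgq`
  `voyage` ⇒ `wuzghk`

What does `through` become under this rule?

uisuahi

The shift depends on letter class: consonant h→i is +1, but vowel a→g is +6. The rule splits by letter class: vowels +6, consonants +1.
On through: t(cons)+1=u, h(cons)+1=i, r(cons)+1=s, o(vowel)+6=u, u(vowel)+6=a, g(cons)+1=h, h(cons)+1=i.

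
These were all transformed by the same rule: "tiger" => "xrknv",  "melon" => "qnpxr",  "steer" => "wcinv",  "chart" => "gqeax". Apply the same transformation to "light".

prkqx

Shifts by position in tiger: pos 0: t→x (+4), pos 1: i→r (+9), pos 2: g→k (+4), pos 3: e→n (+9) — repeating every 2. A repeating key of period 2 is used — shifts +4, +9 over and over.
For light: l+4=p, i+9=r, g+4=k, h+9=q, t+4=x.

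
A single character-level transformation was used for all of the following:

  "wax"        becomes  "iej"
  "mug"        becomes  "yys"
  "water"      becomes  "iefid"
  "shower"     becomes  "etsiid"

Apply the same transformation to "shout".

The shift depends on letter class: consonant w→i is +12, but vowel a→e is +4. Two shifts are in play — +4 for a/e/i/o/u, +12 for every other letter.
For shout: s(cons)+12=e, h(cons)+12=t, o(vowel)+4=s, u(vowel)+4=y, t(cons)+12=f.

etsyf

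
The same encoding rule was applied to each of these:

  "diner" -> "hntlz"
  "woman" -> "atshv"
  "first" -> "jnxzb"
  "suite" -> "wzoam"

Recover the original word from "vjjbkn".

reduce

Letter i (0-indexed) is shifted by i+4, so successive shifts are 4, 5, 6, ….
Decoding vjjbkn: v−4=r, j−5=e, j−6=d, b−7=u, k−8=c, n−9=e.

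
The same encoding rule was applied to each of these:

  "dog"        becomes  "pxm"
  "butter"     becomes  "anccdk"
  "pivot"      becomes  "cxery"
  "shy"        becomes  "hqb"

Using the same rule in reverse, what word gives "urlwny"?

The output letters match the input read backwards, each shifted +9: dog reversed is god. Two steps: reverse the string, then apply a Caesar shift of +9.
Decoding urlwny: shift back: u−9=l, r−9=i, l−9=c, w−9=n, n−9=e, y−9=p → licnep; then reverse → pencil.

pencil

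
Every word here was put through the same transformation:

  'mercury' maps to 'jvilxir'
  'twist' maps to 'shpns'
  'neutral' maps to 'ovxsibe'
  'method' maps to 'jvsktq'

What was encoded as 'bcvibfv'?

average

Treating letters as 0–25, the rule is x ↦ 5x + 1 (mod 26).
Reversing it on bcvibfv: b(1)→21·(1−1)≡0=a; c(2)→21·(2−1)≡21=v; v(21)→21·(21−1)≡4=e; i(8)→21·(8−1)≡17=r; b(1)→21·(1−1)≡0=a; f(5)→21·(5−1)≡6=g; v(21)→21·(21−1)≡4=e (all mod 26).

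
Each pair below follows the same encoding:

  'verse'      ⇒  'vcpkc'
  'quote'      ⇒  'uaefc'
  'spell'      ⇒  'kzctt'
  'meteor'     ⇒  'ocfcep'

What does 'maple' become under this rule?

owztc

v(21)→v(21) and e(4)→c(2) fit y≡21x+22 (mod 26); the inverse of 21 mod 26 is 5. This is an affine cipher: with a=0,…,z=25, each position x becomes (21x+22) mod 26.
For maple: m(12)→21·12+22≡14=o; a(0)→21·0+22≡22=w; p(15)→21·15+22≡25=z; l(11)→21·11+22≡19=t; e(4)→21·4+22≡2=c (all mod 26).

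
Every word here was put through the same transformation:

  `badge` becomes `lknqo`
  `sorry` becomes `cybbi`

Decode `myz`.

cop

Compare letters: b→l is +10, a→k is +10, d→n is +10 — a constant shift. It's a constant shift of +10 (ROT10).
Reversing it on myz: m−10=c, y−10=o, z−10=p.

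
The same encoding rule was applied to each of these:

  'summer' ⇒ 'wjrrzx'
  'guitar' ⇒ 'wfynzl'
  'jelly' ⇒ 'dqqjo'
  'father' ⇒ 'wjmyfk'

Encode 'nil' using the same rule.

qns

Read the word backwards and shift each letter +5.
On nil: reverse → lin; then shift: l+5=q, i+5=n, n+5=s.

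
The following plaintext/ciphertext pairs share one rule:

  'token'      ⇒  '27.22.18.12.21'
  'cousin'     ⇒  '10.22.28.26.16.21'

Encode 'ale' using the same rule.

8.19.12

t is letter #20 and maps to 27: an offset of 7. Letters become their 1-based position plus 7 (so a→8, b→9, …).
On ale: a=1→8, l=12→19, e=5→12.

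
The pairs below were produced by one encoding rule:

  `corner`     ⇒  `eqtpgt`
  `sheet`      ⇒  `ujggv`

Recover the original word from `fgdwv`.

It's a constant shift of +2 (ROT2).
Decoding fgdwv: f−2=d, g−2=e, d−2=b, w−2=u, v−2=t.

debut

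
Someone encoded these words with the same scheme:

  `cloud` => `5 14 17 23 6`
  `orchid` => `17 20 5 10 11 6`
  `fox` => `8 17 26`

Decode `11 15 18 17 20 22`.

import

Letters become their 1-based position plus 2 (so a→3, b→4, …).
Undoing it on 11 15 18 17 20 22: 11→(11−2)÷1=9=i, 15→(15−2)÷1=13=m, 18→(18−2)÷1=16=p, 17→(17−2)÷1=15=o, 20→(20−2)÷1=18=r, 22→(22−2)÷1=20=t.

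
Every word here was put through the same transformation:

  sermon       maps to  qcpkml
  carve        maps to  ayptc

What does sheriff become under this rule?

Compare letters: s→q is +24, e→c is +24, r→p is +24 — a constant shift. This is a Caesar cipher with shift 24.
On sheriff: s+24=q, h+24=f, e+24=c, r+24=p, i+24=g, f+24=d, f+24=d.

qfcpgdd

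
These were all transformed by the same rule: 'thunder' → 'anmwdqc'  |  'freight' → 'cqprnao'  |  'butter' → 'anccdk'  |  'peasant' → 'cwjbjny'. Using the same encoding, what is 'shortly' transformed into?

hucaxqb

The output letters match the input read backwards, each shifted +9: thunder reversed is rednuht. Read the word backwards and shift each letter +9.
Applying it to shortly: reverse → yltrohs; then shift: y+9=h, l+9=u, t+9=c, r+9=a, o+9=x, h+9=q, s+9=b.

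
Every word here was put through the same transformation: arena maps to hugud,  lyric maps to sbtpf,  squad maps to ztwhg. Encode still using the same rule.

Shifts by position in arena: pos 0: a→h (+7), pos 1: r→u (+3), pos 2: e→g (+2), pos 3: n→u (+7), pos 4: a→d (+3) — repeating every 3. A repeating key of period 3 is used — shifts +7, +3, +2 over and over.
Applying it to still: s+7=z, t+3=w, i+2=k, l+7=s, l+3=o.

zwkso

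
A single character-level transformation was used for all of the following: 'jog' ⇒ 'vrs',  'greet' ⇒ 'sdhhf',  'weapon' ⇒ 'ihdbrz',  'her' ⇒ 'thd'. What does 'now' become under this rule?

The shift depends on letter class: consonant j→v is +12, but vowel o→r is +3. Two shifts are in play — +3 for a/e/i/o/u, +12 for every other letter.
On now: n(cons)+12=z, o(vowel)+3=r, w(cons)+12=i.

zri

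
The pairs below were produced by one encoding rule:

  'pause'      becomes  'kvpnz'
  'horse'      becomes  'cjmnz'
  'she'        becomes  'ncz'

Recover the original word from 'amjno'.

frost

It's a constant shift of +21 (ROT21).
Decoding amjno: a−21=f, m−21=r, j−21=o, n−21=s, o−21=t.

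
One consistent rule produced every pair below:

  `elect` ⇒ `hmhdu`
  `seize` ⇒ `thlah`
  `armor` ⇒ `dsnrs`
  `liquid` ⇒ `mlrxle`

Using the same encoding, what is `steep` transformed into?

tuhhq

Vowels shift forward by 3 and consonants shift forward by 1.
On steep: s(cons)+1=t, t(cons)+1=u, e(vowel)+3=h, e(vowel)+3=h, p(cons)+1=q.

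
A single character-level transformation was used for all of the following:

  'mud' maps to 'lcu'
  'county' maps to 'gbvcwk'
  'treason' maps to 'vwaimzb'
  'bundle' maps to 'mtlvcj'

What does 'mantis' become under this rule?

aqbviu

The output letters match the input read backwards, each shifted +8: mud reversed is dum. The word is reversed, then every letter is shifted forward by 8.
On mantis: reverse → sitnam; then shift: s+8=a, i+8=q, t+8=b, n+8=v, a+8=i, m+8=u.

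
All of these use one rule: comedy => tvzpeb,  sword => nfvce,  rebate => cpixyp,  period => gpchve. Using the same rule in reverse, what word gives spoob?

jelly

c(2)→t(19) and o(14)→v(21) fit y≡11x+23 (mod 26); the inverse of 11 mod 26 is 19. Treating letters as 0–25, the rule is x ↦ 11x + 23 (mod 26).
Undoing it on spoob: s(18)→19·(18−23)≡9=j; p(15)→19·(15−23)≡4=e; o(14)→19·(14−23)≡11=l; o(14)→19·(14−23)≡11=l; b(1)→19·(1−23)≡24=y (all mod 26).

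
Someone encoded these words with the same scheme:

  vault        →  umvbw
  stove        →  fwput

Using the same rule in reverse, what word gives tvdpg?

focus

The output letters match the input read backwards, each shifted +1: vault reversed is tluav. The word is reversed, then every letter is shifted forward by 1.
Undoing it on tvdpg: shift back: t−1=s, v−1=u, d−1=c, p−1=o, g−1=f → sucof; then reverse → focus.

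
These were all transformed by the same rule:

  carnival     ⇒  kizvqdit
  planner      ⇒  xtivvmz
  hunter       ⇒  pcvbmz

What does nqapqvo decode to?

Compare letters: c→k is +8, a→i is +8, r→z is +8 — a constant shift. Each letter is shifted forward by 8 in the alphabet (a Caesar shift of +8).
Undoing it on nqapqvo: n−8=f, q−8=i, a−8=s, p−8=h, q−8=i, v−8=n, o−8=g.

fishing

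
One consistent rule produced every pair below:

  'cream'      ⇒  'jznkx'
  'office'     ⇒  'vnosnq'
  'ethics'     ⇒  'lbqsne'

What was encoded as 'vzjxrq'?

In cream: c→j is +7, r→z is +8, e→n is +9, a→k is +10 — the shift increases by 1 each position. Each letter shifts forward by (position + 7), i.e. 7, 8, 9, … — the shift grows by one for each successive letter.
Decoding vzjxrq: v−7=o, z−8=r, j−9=a, x−10=n, r−11=g, q−12=e.

orange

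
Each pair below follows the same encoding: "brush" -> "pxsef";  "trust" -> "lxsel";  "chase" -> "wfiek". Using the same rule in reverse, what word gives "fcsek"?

b(1)→p(15) and r(17)→x(23) fit y≡7x+8 (mod 26); the inverse of 7 mod 26 is 15. Each letter's alphabet position (a=0..z=25) is mapped through 7·x+8 mod 26 — an affine cipher.
Reversing it on fcsek: f(5)→15·(5−8)≡7=h; c(2)→15·(2−8)≡14=o; s(18)→15·(18−8)≡20=u; e(4)→15·(4−8)≡18=s; k(10)→15·(10−8)≡4=e (all mod 26).

house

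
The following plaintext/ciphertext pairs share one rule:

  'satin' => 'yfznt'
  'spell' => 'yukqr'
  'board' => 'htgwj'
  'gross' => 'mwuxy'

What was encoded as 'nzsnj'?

Shifts by position in satin: pos 0: s→y (+6), pos 1: a→f (+5), pos 2: t→z (+6), pos 3: i→n (+5) — repeating every 2. A repeating key of period 2 is used — shifts +6, +5 over and over.
Decoding nzsnj: n−6=h, z−5=u, s−6=m, n−5=i, j−6=d.

humid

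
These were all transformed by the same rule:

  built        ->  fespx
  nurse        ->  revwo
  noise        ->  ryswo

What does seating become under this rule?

wokxsrk

The shift depends on letter class: consonant b→f is +4, but vowel u→e is +10. The rule splits by letter class: vowels +10, consonants +4.
For seating: s(cons)+4=w, e(vowel)+10=o, a(vowel)+10=k, t(cons)+4=x, i(vowel)+10=s, n(cons)+4=r, g(cons)+4=k.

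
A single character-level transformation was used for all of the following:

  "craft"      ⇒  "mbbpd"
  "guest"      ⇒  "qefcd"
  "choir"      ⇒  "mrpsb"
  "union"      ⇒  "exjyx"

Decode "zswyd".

pivot

Shifts by position in craft: pos 0: c→m (+10), pos 1: r→b (+10), pos 2: a→b (+1), pos 3: f→p (+10), pos 4: t→d (+10) — repeating every 3. It's a Vigenère-style cipher with numeric key [10,10,1]: position i shifts by key[i mod 3].
Undoing it on zswyd: z−10=p, s−10=i, w−1=v, y−10=o, d−10=t.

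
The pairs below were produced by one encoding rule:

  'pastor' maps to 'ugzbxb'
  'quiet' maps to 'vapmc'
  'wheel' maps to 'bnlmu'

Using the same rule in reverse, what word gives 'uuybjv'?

In pastor: p→u is +5, a→g is +6, s→z is +7, t→b is +8 — the shift increases by 1 each position. Letter i (0-indexed) is shifted by i+5, so successive shifts are 5, 6, 7, ….
Undoing it on uuybjv: u−5=p, u−6=o, y−7=r, b−8=t, j−9=a, v−10=l.

portal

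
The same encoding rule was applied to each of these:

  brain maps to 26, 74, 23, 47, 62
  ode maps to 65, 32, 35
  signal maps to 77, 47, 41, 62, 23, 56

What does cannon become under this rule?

b(#2)→26 and r(#18)→74: differences scale by 3, so n = 3·pos + 20. With a=1..z=26, the number is 3·pos + 20.
On cannon: c=3→29, a=1→23, n=14→62, n=14→62, o=15→65, n=14→62.

29, 23, 62, 62, 65, 62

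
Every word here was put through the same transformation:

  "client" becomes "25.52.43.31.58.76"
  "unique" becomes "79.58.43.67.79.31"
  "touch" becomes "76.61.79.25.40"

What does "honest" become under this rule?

40.61.58.31.73.76

The formula is n = 3×(alphabet index, a=1) + 16.
For honest: h=8→40, o=15→61, n=14→58, e=5→31, s=19→73, t=20→76.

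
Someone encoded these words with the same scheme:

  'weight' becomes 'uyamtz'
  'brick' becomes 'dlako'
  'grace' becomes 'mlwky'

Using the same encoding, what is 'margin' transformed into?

cwlmaj

w(22)→u(20) and e(4)→y(24) fit y≡7x+22 (mod 26); the inverse of 7 mod 26 is 15. Each letter's alphabet position (a=0..z=25) is mapped through 7·x+22 mod 26 — an affine cipher.
On margin: m(12)→7·12+22≡2=c; a(0)→7·0+22≡22=w; r(17)→7·17+22≡11=l; g(6)→7·6+22≡12=m; i(8)→7·8+22≡0=a; n(13)→7·13+22≡9=j (all mod 26).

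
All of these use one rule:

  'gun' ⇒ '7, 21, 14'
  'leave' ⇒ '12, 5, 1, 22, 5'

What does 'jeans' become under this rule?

10, 5, 1, 14, 19

g is letter #7 and maps to 7: an offset of 0. Letters become their 1-indexed alphabet positions: a=1 … z=26.
Applying it to jeans: j=10→10, e=5→5, a=1→1, n=14→14, s=19→19.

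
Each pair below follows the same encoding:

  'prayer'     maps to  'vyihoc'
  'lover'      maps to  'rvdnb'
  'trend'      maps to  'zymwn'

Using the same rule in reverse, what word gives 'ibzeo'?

curve

Each letter shifts forward by (position + 6), i.e. 6, 7, 8, … — the shift grows by one for each successive letter.
Decoding ibzeo: i−6=c, b−7=u, z−8=r, e−9=v, o−10=e.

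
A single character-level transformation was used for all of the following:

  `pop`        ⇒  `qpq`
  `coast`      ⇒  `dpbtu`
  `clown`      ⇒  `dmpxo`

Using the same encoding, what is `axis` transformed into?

byjt

Compare letters: p→q is +1, o→p is +1, p→q is +1 — a constant shift. It's a constant shift of +1 (ROT1).
On axis: a+1=b, x+1=y, i+1=j, s+1=t.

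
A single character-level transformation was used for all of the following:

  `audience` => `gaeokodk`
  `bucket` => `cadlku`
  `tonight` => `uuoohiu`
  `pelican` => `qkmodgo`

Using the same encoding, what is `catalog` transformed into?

The shift depends on letter class: consonant d→e is +1, but vowel a→g is +6. Vowels shift forward by 6 and consonants shift forward by 1.
On catalog: c(cons)+1=d, a(vowel)+6=g, t(cons)+1=u, a(vowel)+6=g, l(cons)+1=m, o(vowel)+6=u, g(cons)+1=h.

dgugmuh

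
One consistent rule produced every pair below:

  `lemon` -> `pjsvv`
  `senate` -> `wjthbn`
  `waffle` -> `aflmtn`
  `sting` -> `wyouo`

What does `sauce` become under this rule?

In lemon: l→p is +4, e→j is +5, m→s is +6, o→v is +7 — the shift increases by 1 each position. The shift increases by 1 at each position, starting from +4: 4, 5, 6, ….
On sauce: s+4=w, a+5=f, u+6=a, c+7=j, e+8=m.

wfajm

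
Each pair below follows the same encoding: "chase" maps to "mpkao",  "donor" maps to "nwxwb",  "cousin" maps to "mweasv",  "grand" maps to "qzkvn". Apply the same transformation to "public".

Shifts by position in chase: pos 0: c→m (+10), pos 1: h→p (+8), pos 2: a→k (+10), pos 3: s→a (+8) — repeating every 2. It's a Vigenère-style cipher with numeric key [10,8]: position i shifts by key[i mod 2].
On public: p+10=z, u+8=c, b+10=l, l+8=t, i+10=s, c+8=k.

zcltsk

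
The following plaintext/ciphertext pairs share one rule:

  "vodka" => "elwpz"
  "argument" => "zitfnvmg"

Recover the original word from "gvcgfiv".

Each pair mirrors across the alphabet (v↔e, o↔l, d↔w): positions sum to 25. Each letter is replaced by its mirror in the alphabet: a↔z, b↔y, c↔x, and so on (the Atbash cipher).
Decoding gvcgfiv: g↔t, v↔e, c↔x, g↔t, f↔u, i↔r, v↔e.

texture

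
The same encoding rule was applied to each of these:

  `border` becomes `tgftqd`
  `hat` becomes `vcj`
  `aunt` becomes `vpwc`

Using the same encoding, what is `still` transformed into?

Read the word backwards and shift each letter +2.
For still: reverse → llits; then shift: l+2=n, l+2=n, i+2=k, t+2=v, s+2=u.

nnkvu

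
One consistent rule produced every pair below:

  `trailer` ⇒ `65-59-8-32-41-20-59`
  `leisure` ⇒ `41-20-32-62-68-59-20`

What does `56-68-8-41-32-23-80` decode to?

Each letter becomes 3×(its alphabet position, a=1..z=26) + 5.
Reversing it on 56-68-8-41-32-23-80: 56→(56−5)÷3=17=q, 68→(68−5)÷3=21=u, 8→(8−5)÷3=1=a, 41→(41−5)÷3=12=l, 32→(32−5)÷3=9=i, 23→(23−5)÷3=6=f, 80→(80−5)÷3=25=y.

qualify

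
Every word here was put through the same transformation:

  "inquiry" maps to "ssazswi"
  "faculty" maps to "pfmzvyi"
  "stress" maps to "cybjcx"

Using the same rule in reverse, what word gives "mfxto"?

Shifts by position in inquiry: pos 0: i→s (+10), pos 1: n→s (+5), pos 2: q→a (+10), pos 3: u→z (+5) — repeating every 2. It's a Vigenère-style cipher with numeric key [10,5]: position i shifts by key[i mod 2].
Decoding mfxto: m−10=c, f−5=a, x−10=n, t−5=o, o−10=e.

canoe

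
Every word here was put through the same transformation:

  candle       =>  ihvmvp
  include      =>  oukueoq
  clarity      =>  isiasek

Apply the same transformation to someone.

yvunyyq

Letter i (0-indexed) is shifted by i+6, so successive shifts are 6, 7, 8, ….
On someone: s+6=y, o+7=v, m+8=u, e+9=n, o+10=y, n+11=y, e+12=q.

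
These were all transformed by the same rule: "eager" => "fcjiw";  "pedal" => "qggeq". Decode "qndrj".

In eager: e→f is +1, a→c is +2, g→j is +3, e→i is +4 — the shift increases by 1 each position. The shift increases by 1 at each position, starting from +1: 1, 2, 3, ….
Reversing it on qndrj: q−1=p, n−2=l, d−3=a, r−4=n, j−5=e.

plane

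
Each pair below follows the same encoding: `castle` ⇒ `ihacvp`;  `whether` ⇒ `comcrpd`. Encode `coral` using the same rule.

ivzjv

In castle: c→i is +6, a→h is +7, s→a is +8, t→c is +9 — the shift increases by 1 each position. The shift increases by 1 at each position, starting from +6: 6, 7, 8, ….
On coral: c+6=i, o+7=v, r+8=z, a+9=j, l+10=v.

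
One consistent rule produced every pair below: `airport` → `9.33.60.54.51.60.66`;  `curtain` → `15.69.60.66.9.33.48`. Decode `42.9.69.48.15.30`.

a(#1)→9 and i(#9)→33: differences scale by 3, so n = 3·pos + 6. Each letter becomes 3×(its alphabet position, a=1..z=26) + 6.
Undoing it on 42.9.69.48.15.30: 42→(42−6)÷3=12=l, 9→(9−6)÷3=1=a, 69→(69−6)÷3=21=u, 48→(48−6)÷3=14=n, 15→(15−6)÷3=3=c, 30→(30−6)÷3=8=h.

launch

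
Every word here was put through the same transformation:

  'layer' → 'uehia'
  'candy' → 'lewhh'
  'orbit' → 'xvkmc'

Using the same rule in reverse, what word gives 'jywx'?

It's a Vigenère-style cipher with numeric key [9,4]: position i shifts by key[i mod 2].
Undoing it on jywx: j−9=a, y−4=u, w−9=n, x−4=t.

aunt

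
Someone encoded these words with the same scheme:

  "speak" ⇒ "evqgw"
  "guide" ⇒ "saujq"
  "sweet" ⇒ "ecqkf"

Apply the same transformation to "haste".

tgezq

The shifts repeat in a cycle of length 2: positions 0,1,… shift by +12, +6, then the pattern repeats.
On haste: h+12=t, a+6=g, s+12=e, t+6=z, e+12=q.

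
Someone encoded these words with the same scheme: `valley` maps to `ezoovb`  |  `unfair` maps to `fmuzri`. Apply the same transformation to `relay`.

Each pair mirrors across the alphabet (v↔e, a↔z, l↔o): positions sum to 25. This is the alphabet-reversal cipher (Atbash): a becomes z, b becomes y, etc.
For relay: r↔i, e↔v, l↔o, a↔z, y↔b.

ivozb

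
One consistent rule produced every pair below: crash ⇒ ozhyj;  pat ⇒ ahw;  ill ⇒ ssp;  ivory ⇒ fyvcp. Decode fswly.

reply

Two steps: reverse the string, then apply a Caesar shift of +7.
Decoding fswly: shift back: f−7=y, s−7=l, w−7=p, l−7=e, y−7=r → ylper; then reverse → reply.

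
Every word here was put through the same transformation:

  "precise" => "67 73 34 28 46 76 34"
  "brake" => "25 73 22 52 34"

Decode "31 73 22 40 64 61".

p(#16)→67 and r(#18)→73: differences scale by 3, so n = 3·pos + 19. With a=1..z=26, the number is 3·pos + 19.
Undoing it on 31 73 22 40 64 61: 31→(31−19)÷3=4=d, 73→(73−19)÷3=18=r, 22→(22−19)÷3=1=a, 40→(40−19)÷3=7=g, 64→(64−19)÷3=15=o, 61→(61−19)÷3=14=n.

dragon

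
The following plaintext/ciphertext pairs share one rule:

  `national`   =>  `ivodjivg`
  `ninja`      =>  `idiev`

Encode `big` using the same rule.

wdb

This is a Caesar cipher with shift 21.
Applying it to big: b+21=w, i+21=d, g+21=b.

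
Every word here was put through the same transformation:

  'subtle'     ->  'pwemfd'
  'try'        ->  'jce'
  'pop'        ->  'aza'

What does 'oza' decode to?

The output letters match the input read backwards, each shifted +11: subtle reversed is eltbus. The word is reversed, then every letter is shifted forward by 11.
Decoding oza: shift back: o−11=d, z−11=o, a−11=p → dop; then reverse → pod.

pod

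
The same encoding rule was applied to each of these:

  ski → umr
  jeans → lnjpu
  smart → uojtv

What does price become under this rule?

The shift depends on letter class: consonant s→u is +2, but vowel i→r is +9. Two shifts are in play — +9 for a/e/i/o/u, +2 for every other letter.
On price: p(cons)+2=r, r(cons)+2=t, i(vowel)+9=r, c(cons)+2=e, e(vowel)+9=n.

rtren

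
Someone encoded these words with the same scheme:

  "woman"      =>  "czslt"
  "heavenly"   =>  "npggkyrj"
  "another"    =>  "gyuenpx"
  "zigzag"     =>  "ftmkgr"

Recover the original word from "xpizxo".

record

Shifts by position in woman: pos 0: w→c (+6), pos 1: o→z (+11), pos 2: m→s (+6), pos 3: a→l (+11) — repeating every 2. A repeating key of period 2 is used — shifts +6, +11 over and over.
Reversing it on xpizxo: x−6=r, p−11=e, i−6=c, z−11=o, x−6=r, o−11=d.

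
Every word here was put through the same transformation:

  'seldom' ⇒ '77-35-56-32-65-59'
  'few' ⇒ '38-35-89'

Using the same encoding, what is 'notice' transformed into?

With a=1..z=26, the number is 3·pos + 20.
For notice: n=14→62, o=15→65, t=20→80, i=9→47, c=3→29, e=5→35.

62-65-80-47-29-35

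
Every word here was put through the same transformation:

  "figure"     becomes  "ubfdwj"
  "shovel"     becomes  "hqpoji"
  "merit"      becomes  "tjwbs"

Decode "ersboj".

Each letter's alphabet position (a=0..z=25) is mapped through 11·x+17 mod 26 — an affine cipher.
Decoding ersboj: e(4)→19·(4−17)≡13=n; r(17)→19·(17−17)≡0=a; s(18)→19·(18−17)≡19=t; b(1)→19·(1−17)≡8=i; o(14)→19·(14−17)≡21=v; j(9)→19·(9−17)≡4=e (all mod 26).

native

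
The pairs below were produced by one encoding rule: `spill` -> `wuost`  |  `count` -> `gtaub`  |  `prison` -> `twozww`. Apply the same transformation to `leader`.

pjgkma

Letter i (0-indexed) is shifted by i+4, so successive shifts are 4, 5, 6, ….
Applying it to leader: l+4=p, e+5=j, a+6=g, d+7=k, e+8=m, r+9=a.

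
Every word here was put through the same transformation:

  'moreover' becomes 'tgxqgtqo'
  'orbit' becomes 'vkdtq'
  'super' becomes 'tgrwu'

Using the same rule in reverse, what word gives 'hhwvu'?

The output letters match the input read backwards, each shifted +2: moreover reversed is revoerom. Two steps: reverse the string, then apply a Caesar shift of +2.
Undoing it on hhwvu: shift back: h−2=f, h−2=f, w−2=u, v−2=t, u−2=s → ffuts; then reverse → stuff.

stuff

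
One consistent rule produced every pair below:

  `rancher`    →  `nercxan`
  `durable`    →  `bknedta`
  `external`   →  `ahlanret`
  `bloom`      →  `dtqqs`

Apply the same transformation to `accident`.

r(17)→n(13) and a(0)→e(4) fit y≡25x+4 (mod 26); the inverse of 25 mod 26 is 25. Each letter's alphabet position (a=0..z=25) is mapped through 25·x+4 mod 26 — an affine cipher.
On accident: a(0)→25·0+4≡4=e; c(2)→25·2+4≡2=c; c(2)→25·2+4≡2=c; i(8)→25·8+4≡22=w; d(3)→25·3+4≡1=b; e(4)→25·4+4≡0=a; n(13)→25·13+4≡17=r; t(19)→25·19+4≡11=l (all mod 26).

eccwbarl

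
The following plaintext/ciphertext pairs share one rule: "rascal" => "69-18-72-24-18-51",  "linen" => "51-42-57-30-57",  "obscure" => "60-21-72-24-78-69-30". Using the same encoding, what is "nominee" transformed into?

57-60-54-42-57-30-30

r(#18)→69 and a(#1)→18: differences scale by 3, so n = 3·pos + 15. Each letter becomes 3×(its alphabet position, a=1..z=26) + 15.
On nominee: n=14→57, o=15→60, m=13→54, i=9→42, n=14→57, e=5→30, e=5→30.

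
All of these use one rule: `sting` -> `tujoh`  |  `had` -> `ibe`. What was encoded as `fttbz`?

Each letter is shifted forward by 1 in the alphabet (a Caesar shift of +1).
Decoding fttbz: f−1=e, t−1=s, t−1=s, b−1=a, z−1=y.

essay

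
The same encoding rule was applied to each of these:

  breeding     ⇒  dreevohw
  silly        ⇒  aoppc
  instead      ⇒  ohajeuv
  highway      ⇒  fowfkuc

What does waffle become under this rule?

Each letter's alphabet position (a=0..z=25) is mapped through 9·x+20 mod 26 — an affine cipher.
Applying it to waffle: w(22)→9·22+20≡10=k; a(0)→9·0+20≡20=u; f(5)→9·5+20≡13=n; f(5)→9·5+20≡13=n; l(11)→9·11+20≡15=p; e(4)→9·4+20≡4=e (all mod 26).

kunnpe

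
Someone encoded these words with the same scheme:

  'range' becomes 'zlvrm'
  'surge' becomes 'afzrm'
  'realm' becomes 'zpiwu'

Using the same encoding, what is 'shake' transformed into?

asivm

Shifts by position in range: pos 0: r→z (+8), pos 1: a→l (+11), pos 2: n→v (+8), pos 3: g→r (+11) — repeating every 2. The shifts repeat in a cycle of length 2: positions 0,1,… shift by +8, +11, then the pattern repeats.
For shake: s+8=a, h+11=s, a+8=i, k+11=v, e+8=m.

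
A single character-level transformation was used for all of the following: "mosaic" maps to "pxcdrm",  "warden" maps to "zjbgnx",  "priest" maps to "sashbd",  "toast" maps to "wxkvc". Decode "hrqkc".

Shifts by position in mosaic: pos 0: m→p (+3), pos 1: o→x (+9), pos 2: s→c (+10), pos 3: a→d (+3), pos 4: i→r (+9), pos 5: c→m (+10) — repeating every 3. A repeating key of period 3 is used — shifts +3, +9, +10 over and over.
Reversing it on hrqkc: h−3=e, r−9=i, q−10=g, k−3=h, c−9=t.

eight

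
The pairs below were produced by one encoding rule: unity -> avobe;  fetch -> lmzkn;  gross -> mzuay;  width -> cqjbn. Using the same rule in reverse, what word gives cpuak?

Shifts by position in unity: pos 0: u→a (+6), pos 1: n→v (+8), pos 2: i→o (+6), pos 3: t→b (+8) — repeating every 2. A repeating key of period 2 is used — shifts +6, +8 over and over.
Decoding cpuak: c−6=w, p−8=h, u−6=o, a−8=s, k−6=e.

whose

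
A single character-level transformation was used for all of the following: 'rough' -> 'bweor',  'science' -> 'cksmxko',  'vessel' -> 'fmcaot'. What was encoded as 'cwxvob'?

Shifts by position in rough: pos 0: r→b (+10), pos 1: o→w (+8), pos 2: u→e (+10), pos 3: g→o (+8) — repeating every 2. The shifts repeat in a cycle of length 2: positions 0,1,… shift by +10, +8, then the pattern repeats.
Reversing it on cwxvob: c−10=s, w−8=o, x−10=n, v−8=n, o−10=e, b−8=t.

sonnet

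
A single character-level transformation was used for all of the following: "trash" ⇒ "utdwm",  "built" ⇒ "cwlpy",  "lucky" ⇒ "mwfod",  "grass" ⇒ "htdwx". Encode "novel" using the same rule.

oqyiq

The shift increases by 1 at each position, starting from +1: 1, 2, 3, ….
For novel: n+1=o, o+2=q, v+3=y, e+4=i, l+5=q.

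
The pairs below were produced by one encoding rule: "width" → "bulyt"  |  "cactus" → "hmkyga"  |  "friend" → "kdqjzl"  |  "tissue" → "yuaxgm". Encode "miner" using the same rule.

ruvjd

Shifts by position in width: pos 0: w→b (+5), pos 1: i→u (+12), pos 2: d→l (+8), pos 3: t→y (+5), pos 4: h→t (+12) — repeating every 3. It's a Vigenère-style cipher with numeric key [5,12,8]: position i shifts by key[i mod 3].
Applying it to miner: m+5=r, i+12=u, n+8=v, e+5=j, r+12=d.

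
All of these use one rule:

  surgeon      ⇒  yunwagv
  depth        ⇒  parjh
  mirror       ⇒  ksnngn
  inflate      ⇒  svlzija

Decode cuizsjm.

quality

s(18)→y(24) and u(20)→u(20) fit y≡11x+8 (mod 26); the inverse of 11 mod 26 is 19. Each letter's alphabet position (a=0..z=25) is mapped through 11·x+8 mod 26 — an affine cipher.
Reversing it on cuizsjm: c(2)→19·(2−8)≡16=q; u(20)→19·(20−8)≡20=u; i(8)→19·(8−8)≡0=a; z(25)→19·(25−8)≡11=l; s(18)→19·(18−8)≡8=i; j(9)→19·(9−8)≡19=t; m(12)→19·(12−8)≡24=y (all mod 26).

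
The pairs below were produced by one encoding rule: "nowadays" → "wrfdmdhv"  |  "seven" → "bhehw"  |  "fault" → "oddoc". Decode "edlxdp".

vacuum

Shifts by position in nowadays: pos 0: n→w (+9), pos 1: o→r (+3), pos 2: w→f (+9), pos 3: a→d (+3) — repeating every 2. A repeating key of period 2 is used — shifts +9, +3 over and over.
Reversing it on edlxdp: e−9=v, d−3=a, l−9=c, x−3=u, d−9=u, p−3=m.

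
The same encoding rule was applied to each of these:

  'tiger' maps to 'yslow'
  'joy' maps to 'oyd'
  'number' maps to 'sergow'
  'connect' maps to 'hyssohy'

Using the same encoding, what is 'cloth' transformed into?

The shift depends on letter class: consonant t→y is +5, but vowel i→s is +10. The rule splits by letter class: vowels +10, consonants +5.
On cloth: c(cons)+5=h, l(cons)+5=q, o(vowel)+10=y, t(cons)+5=y, h(cons)+5=m.

hqyym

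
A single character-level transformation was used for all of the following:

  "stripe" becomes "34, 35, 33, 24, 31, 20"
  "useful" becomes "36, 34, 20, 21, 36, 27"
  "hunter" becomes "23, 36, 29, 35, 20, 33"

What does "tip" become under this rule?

s is letter #19 and maps to 34: an offset of 15. Letters become their 1-based position plus 15 (so a→16, b→17, …).
On tip: t=20→35, i=9→24, p=16→31.

35, 24, 31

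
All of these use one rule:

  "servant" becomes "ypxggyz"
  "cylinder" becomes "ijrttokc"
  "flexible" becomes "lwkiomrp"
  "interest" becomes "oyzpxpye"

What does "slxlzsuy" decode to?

Shifts by position in servant: pos 0: s→y (+6), pos 1: e→p (+11), pos 2: r→x (+6), pos 3: v→g (+11) — repeating every 2. The shifts repeat in a cycle of length 2: positions 0,1,… shift by +6, +11, then the pattern repeats.
Decoding slxlzsuy: s−6=m, l−11=a, x−6=r, l−11=a, z−6=t, s−11=h, u−6=o, y−11=n.

marathon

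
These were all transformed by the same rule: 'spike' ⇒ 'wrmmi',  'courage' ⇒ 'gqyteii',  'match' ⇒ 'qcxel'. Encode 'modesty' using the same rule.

It's a Vigenère-style cipher with numeric key [4,2]: position i shifts by key[i mod 2].
For modesty: m+4=q, o+2=q, d+4=h, e+2=g, s+4=w, t+2=v, y+4=c.

qqhgwvc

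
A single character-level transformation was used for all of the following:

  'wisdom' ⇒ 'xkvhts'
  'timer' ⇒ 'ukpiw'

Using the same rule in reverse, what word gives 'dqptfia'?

Each letter shifts forward by (position + 1), i.e. 1, 2, 3, … — the shift grows by one for each successive letter.
Reversing it on dqptfia: d−1=c, q−2=o, p−3=m, t−4=p, f−5=a, i−6=c, a−7=t.

compact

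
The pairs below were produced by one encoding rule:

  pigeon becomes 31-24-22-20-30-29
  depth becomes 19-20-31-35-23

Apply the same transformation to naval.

29-16-37-16-27

The number is (letter's place in the alphabet, a=1) + 15.
For naval: n=14→29, a=1→16, v=22→37, a=1→16, l=12→27.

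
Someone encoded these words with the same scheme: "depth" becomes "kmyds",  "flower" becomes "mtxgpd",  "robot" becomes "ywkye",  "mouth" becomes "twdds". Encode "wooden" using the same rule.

dwxnpz

In depth: d→k is +7, e→m is +8, p→y is +9, t→d is +10 — the shift increases by 1 each position. The shift increases by 1 at each position, starting from +7: 7, 8, 9, ….
Applying it to wooden: w+7=d, o+8=w, o+9=x, d+10=n, e+11=p, n+12=z.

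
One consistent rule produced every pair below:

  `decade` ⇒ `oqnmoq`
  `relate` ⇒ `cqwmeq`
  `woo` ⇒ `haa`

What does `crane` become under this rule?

The shift depends on letter class: consonant d→o is +11, but vowel e→q is +12. Vowels shift forward by 12 and consonants shift forward by 11.
Applying it to crane: c(cons)+11=n, r(cons)+11=c, a(vowel)+12=m, n(cons)+11=y, e(vowel)+12=q.

ncmyq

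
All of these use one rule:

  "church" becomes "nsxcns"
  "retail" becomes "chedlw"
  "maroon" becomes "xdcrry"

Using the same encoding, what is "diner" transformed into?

Two shifts are in play — +3 for a/e/i/o/u, +11 for every other letter.
On diner: d(cons)+11=o, i(vowel)+3=l, n(cons)+11=y, e(vowel)+3=h, r(cons)+11=c.

olyhc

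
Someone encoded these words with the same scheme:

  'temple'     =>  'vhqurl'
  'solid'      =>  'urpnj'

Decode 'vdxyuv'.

Each letter shifts forward by (position + 2), i.e. 2, 3, 4, … — the shift grows by one for each successive letter.
Decoding vdxyuv: v−2=t, d−3=a, x−4=t, y−5=t, u−6=o, v−7=o.

tattoo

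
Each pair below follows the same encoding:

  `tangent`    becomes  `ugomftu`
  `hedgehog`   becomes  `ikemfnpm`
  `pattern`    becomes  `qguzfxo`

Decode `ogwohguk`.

A repeating key of period 2 is used — shifts +1, +6 over and over.
Decoding ogwohguk: o−1=n, g−6=a, w−1=v, o−6=i, h−1=g, g−6=a, u−1=t, k−6=e.

navigate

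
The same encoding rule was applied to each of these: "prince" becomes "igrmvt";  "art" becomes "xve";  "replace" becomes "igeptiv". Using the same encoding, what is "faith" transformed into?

Read the word backwards and shift each letter +4.
For faith: reverse → htiaf; then shift: h+4=l, t+4=x, i+4=m, a+4=e, f+4=j.

lxmej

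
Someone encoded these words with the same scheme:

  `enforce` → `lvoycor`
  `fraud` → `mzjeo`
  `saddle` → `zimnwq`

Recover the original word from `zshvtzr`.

skyline

In enforce: e→l is +7, n→v is +8, f→o is +9, o→y is +10 — the shift increases by 1 each position. The shift increases by 1 at each position, starting from +7: 7, 8, 9, ….
Decoding zshvtzr: z−7=s, s−8=k, h−9=y, v−10=l, t−11=i, z−12=n, r−13=e.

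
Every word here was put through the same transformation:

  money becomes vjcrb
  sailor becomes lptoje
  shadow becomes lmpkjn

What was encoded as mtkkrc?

hidden

m(12)→v(21) and o(14)→j(9) fit y≡7x+15 (mod 26); the inverse of 7 mod 26 is 15. Treating letters as 0–25, the rule is x ↦ 7x + 15 (mod 26).
Reversing it on mtkkrc: m(12)→15·(12−15)≡7=h; t(19)→15·(19−15)≡8=i; k(10)→15·(10−15)≡3=d; k(10)→15·(10−15)≡3=d; r(17)→15·(17−15)≡4=e; c(2)→15·(2−15)≡13=n (all mod 26).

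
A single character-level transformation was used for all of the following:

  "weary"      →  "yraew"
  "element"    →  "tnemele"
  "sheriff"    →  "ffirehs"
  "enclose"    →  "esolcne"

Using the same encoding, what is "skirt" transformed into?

triks

The output letters match the input read backwards: weary reversed is yraew. The word is simply reversed.
For skirt: reverse → triks.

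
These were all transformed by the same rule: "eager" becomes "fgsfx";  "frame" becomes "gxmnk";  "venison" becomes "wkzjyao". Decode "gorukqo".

fifteen

Shifts by position in eager: pos 0: e→f (+1), pos 1: a→g (+6), pos 2: g→s (+12), pos 3: e→f (+1), pos 4: r→x (+6) — repeating every 3. It's a Vigenère-style cipher with numeric key [1,6,12]: position i shifts by key[i mod 3].
Undoing it on gorukqo: g−1=f, o−6=i, r−12=f, u−1=t, k−6=e, q−12=e, o−1=n.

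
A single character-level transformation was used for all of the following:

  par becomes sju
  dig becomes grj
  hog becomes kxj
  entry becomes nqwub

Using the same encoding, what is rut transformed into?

udw

Vowels shift forward by 9 and consonants shift forward by 3.
Applying it to rut: r(cons)+3=u, u(vowel)+9=d, t(cons)+3=w.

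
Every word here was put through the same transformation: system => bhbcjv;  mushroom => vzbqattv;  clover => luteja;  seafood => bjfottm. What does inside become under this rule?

nwbnmj

The shift depends on letter class: consonant s→b is +9, but vowel e→j is +5. Two shifts are in play — +5 for a/e/i/o/u, +9 for every other letter.
Applying it to inside: i(vowel)+5=n, n(cons)+9=w, s(cons)+9=b, i(vowel)+5=n, d(cons)+9=m, e(vowel)+5=j.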